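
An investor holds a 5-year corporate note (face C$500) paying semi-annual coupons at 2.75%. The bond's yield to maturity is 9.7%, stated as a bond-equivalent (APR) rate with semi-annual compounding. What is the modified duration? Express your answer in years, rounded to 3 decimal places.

Periodic yield y = 0.0485. First find Macaulay duration:
  t   CF        PV=CF/(1+0.0485)^t    t·PV
  1        6.875         6.5570         6.5570
  2        6.875         6.2537        12.5074
  3        6.875         5.9644        17.8932
  4        6.875         5.6885        22.7541
  5        6.875         5.4254        27.1269
  6        6.875         5.1744        31.0465
  7        6.875         4.9351        34.5455
  8        6.875         4.7068        37.6544
  9        6.875         4.4891        40.4017
  10     506.875       315.6578     3,156.5780
  Σ                    364.8521     3,387.0646
P = 364.8521; Macaulay duration = 3,387.0646 / 364.8521 = 9.28339 half-year periods = 4.64169 years.
Modified duration = D_Mac / (1 + y) = 4.64169 / 1.0485 = 4.42699 years.

4.427 years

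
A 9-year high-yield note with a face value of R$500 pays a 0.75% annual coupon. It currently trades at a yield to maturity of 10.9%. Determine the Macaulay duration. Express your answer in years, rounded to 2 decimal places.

8.55 years

Periodic yield y = 0.109. Discount each cash flow and weight by its year:
  t   CF        PV=CF/(1+0.109)^t    t·PV
  1         3.75         3.3814         3.3814
  2         3.75         3.0491         6.0982
  3         3.75         2.7494         8.2482
  4         3.75         2.4792         9.9167
  5         3.75         2.2355        11.1775
  6         3.75         2.0158        12.0946
  7         3.75         1.8177        12.7236
  8         3.75         1.6390        13.1120
  9       503.75       198.5323     1,786.7906
  Σ                    217.8993     1,863.5427
Price P = Σ PV = 217.8993.
Macaulay duration = Σ(t·PV) / P = 1,863.5427 / 217.8993 = 8.55231 years.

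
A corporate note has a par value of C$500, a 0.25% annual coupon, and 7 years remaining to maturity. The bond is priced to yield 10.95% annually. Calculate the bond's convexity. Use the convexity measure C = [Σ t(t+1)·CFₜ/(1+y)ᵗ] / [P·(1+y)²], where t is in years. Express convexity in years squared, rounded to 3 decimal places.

44.802

With y = 0.1095:
  t   CF        PV=CF/(1+0.1095)^t    t·PV        t(t+1)·PV
  1         1.25         1.1266         1.1266           2.2533
  2         1.25         1.0154         2.0309           6.0927
  3         1.25         0.9152         2.7457          10.9827
  4         1.25         0.8249         3.2996          16.4980
  5         1.25         0.7435         3.7174          22.3046
  6         1.25         0.6701         4.0207          28.1446
  7       501.25       242.1939     1,695.3575      13,562.8596
  Σ                    247.4897     1,712.2983      13,649.1355
P = 247.4897.
Convexity = Σ t(t+1)·PV / [P·(1+y)²] = 13,649.1355 / (247.4897 × 1.230990) = 44.80158.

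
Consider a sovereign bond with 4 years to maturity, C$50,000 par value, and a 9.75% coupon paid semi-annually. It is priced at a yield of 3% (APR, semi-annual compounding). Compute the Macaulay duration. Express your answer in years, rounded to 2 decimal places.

3.48 years

Periodic yield y = 0.015. Discount each cash flow and weight by its period:
  t   CF        PV=CF/(1+0.015)^t    t·PV
  1     2,437.50     2,401.4778     2,401.4778
  2     2,437.50     2,365.9880     4,731.9760
  3     2,437.50     2,331.0227     6,993.0680
  4     2,437.50     2,296.5741     9,186.2962
  5     2,437.50     2,262.6345    11,313.1727
  6     2,437.50     2,229.1966    13,375.1796
  7     2,437.50     2,196.2528    15,373.7696
  8    52,437.50    46,549.3521   372,394.8164
  Σ                 62,632.4986   435,769.7565
Price P = Σ PV = 62,632.4986.
Macaulay duration = Σ(t·PV) / P = 435,769.7565 / 62,632.4986 = 6.95757 half-year periods.
In years: 6.95757 / 2 = 3.47878 years.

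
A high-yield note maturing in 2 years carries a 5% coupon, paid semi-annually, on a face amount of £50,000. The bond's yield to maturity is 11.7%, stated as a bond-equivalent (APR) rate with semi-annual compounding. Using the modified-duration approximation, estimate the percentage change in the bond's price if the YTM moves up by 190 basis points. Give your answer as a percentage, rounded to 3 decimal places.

Periodic yield y = 0.0585. Modified duration first:
  t   CF        PV=CF/(1+0.0585)^t    t·PV
  1     1,250.00     1,180.9164     1,180.9164
  2     1,250.00     1,115.6508     2,231.3016
  3     1,250.00     1,053.9923     3,161.9768
  4    51,250.00    40,825.3973   163,301.5894
  Σ                 44,175.9568   169,875.7842
P = 44,175.9568; D_Mac = 3.84544 half-year periods = 1.92272 yrs; D_mod = 1.92272/(1+0.0585) = 1.81646 yrs.
ΔP/P ≈ -D_mod · Δy = -1.81646 × (+0.019) = -0.034513 = -3.4513%.

-3.451%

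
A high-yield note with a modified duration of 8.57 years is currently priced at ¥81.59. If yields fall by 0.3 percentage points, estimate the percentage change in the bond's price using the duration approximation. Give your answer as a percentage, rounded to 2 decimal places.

+2.57%

Duration approximation: ΔP/P ≈ -D_mod · Δy = -8.57 × (-0.003) = +0.025710.
As a percentage: +2.5710%.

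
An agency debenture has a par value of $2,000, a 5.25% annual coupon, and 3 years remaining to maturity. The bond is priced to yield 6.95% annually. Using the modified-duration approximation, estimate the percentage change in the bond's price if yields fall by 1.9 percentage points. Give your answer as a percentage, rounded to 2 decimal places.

Periodic yield y = 0.0695. Modified duration first:
  t   CF        PV=CF/(1+0.0695)^t    t·PV
  1       105.00        98.1767        98.1767
  2       105.00        91.7968       183.5937
  3     2,105.00     1,720.7181     5,162.1544
  Σ                  1,910.6917     5,443.9248
P = 1,910.6917; D_Mac = 2.84919 yrs; D_mod = 2.84919/(1+0.0695) = 2.66404 yrs.
ΔP/P ≈ -D_mod · Δy = -2.66404 × (-0.019) = +0.050617 = +5.0617%.

+5.06%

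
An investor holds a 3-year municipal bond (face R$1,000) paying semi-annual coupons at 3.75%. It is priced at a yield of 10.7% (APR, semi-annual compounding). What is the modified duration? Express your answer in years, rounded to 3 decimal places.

2.704 years

Periodic yield y = 0.0535. First find Macaulay duration:
  t   CF        PV=CF/(1+0.0535)^t    t·PV
  1        18.75        17.7978        17.7978
  2        18.75        16.8940        33.7880
  3        18.75        16.0361        48.1082
  4        18.75        15.2217        60.8868
  5        18.75        14.4487        72.2435
  6     1,018.75       745.1786     4,471.0717
  Σ                    825.5769     4,703.8959
P = 825.5769; Macaulay duration = 4,703.8959 / 825.5769 = 5.69771 half-year periods = 2.84885 years.
Modified duration = D_Mac / (1 + y) = 2.84885 / 1.0535 = 2.70418 years.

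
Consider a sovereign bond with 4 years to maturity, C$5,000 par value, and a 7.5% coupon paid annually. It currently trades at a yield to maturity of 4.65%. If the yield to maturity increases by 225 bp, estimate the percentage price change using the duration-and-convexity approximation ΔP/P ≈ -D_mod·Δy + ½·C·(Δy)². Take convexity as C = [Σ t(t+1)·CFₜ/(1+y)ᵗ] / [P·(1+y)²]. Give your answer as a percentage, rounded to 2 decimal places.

With y = 0.0465:
  t   CF        PV=CF/(1+0.0465)^t    t·PV        t(t+1)·PV
  1       375.00       358.3373       358.3373         716.6746
  2       375.00       342.4150       684.8300       2,054.4901
  3       375.00       327.2002       981.6006       3,926.4025
  4     5,375.00     4,481.4808    17,925.9231      89,629.6155
  Σ                  5,509.4333    19,950.6911      96,327.1828
P = 5,509.4333; D_Mac = 3.62119 yrs; D_mod = 3.46028 yrs; C = 15.96480.
Duration effect: -3.46028 × (+0.0225) = -0.077856
Convexity effect: 0.5 × 15.96480 × (0.0225)² = +0.0040411
ΔP/P ≈ -0.077856 + 0.0040411 = -0.073815 = -7.3815%.

-7.38%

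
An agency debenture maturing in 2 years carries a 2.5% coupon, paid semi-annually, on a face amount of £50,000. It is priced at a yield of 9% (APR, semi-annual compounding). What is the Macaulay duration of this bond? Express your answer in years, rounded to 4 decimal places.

Periodic yield y = 0.045. Discount each cash flow and weight by its period:
  t   CF        PV=CF/(1+0.045)^t    t·PV
  1       625.00       598.0861       598.0861
  2       625.00       572.3312     1,144.6624
  3       625.00       547.6854     1,643.0561
  4    50,625.00    42,452.1680   169,808.6721
  Σ                 44,170.2707   173,194.4768
Price P = Σ PV = 44,170.2707.
Macaulay duration = Σ(t·PV) / P = 173,194.4768 / 44,170.2707 = 3.92106 half-year periods.
In years: 3.92106 / 2 = 1.96053 years.

1.9605 years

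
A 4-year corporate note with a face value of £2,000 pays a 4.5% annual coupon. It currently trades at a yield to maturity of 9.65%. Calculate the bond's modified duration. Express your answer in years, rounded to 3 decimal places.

3.395 years

Periodic yield y = 0.0965. First find Macaulay duration:
  t   CF        PV=CF/(1+0.0965)^t    t·PV
  1        90.00        82.0793        82.0793
  2        90.00        74.8558       149.7115
  3        90.00        68.2679       204.8037
  4     2,090.00     1,445.8117     5,783.2469
  Σ                  1,671.0147     6,219.8415
P = 1,671.0147; Macaulay duration = 6,219.8415 / 1,671.0147 = 3.72219 years.
Modified duration = D_Mac / (1 + y) = 3.72219 / 1.0965 = 3.39461 years.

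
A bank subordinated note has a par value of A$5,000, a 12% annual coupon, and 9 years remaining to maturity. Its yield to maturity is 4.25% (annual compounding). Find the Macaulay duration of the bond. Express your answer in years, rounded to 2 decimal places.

Periodic yield y = 0.0425. Discount each cash flow and weight by its year:
  t   CF        PV=CF/(1+0.0425)^t    t·PV
  1       600.00       575.5396       575.5396
  2       600.00       552.0763     1,104.1526
  3       600.00       529.5696     1,588.7088
  4       600.00       507.9804     2,031.9218
  5       600.00       487.2714     2,436.3571
  6       600.00       467.4066     2,804.4398
  7       600.00       448.3517     3,138.4618
  8       600.00       430.0736     3,440.5885
  9     5,600.00     3,850.3788    34,653.4089
  Σ                  7,848.6480    51,773.5789
Price P = Σ PV = 7,848.6480.
Macaulay duration = Σ(t·PV) / P = 51,773.5789 / 7,848.6480 = 6.59650 years.

6.60 years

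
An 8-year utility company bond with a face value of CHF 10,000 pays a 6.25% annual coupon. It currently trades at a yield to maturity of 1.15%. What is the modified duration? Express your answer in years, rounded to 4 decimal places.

Periodic yield y = 0.0115. First find Macaulay duration:
  t   CF        PV=CF/(1+0.0115)^t    t·PV
  1       625.00       617.8942       617.8942
  2       625.00       610.8692     1,221.7384
  3       625.00       603.9241     1,811.7723
  4       625.00       597.0579     2,388.2317
  5       625.00       590.2698     2,951.3491
  6       625.00       583.5589     3,501.3534
  7       625.00       576.9243     4,038.4699
  8    10,625.00     9,696.2062    77,569.6495
  Σ                 13,876.7046    94,100.4585
P = 13,876.7046; Macaulay duration = 94,100.4585 / 13,876.7046 = 6.78118 years.
Modified duration = D_Mac / (1 + y) = 6.78118 / 1.0115 = 6.70408 years.

6.7041 years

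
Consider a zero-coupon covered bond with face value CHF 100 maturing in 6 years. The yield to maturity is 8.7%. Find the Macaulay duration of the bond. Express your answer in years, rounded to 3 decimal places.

6.000 years

A zero-coupon bond has a single cash flow at maturity, so its Macaulay duration equals its maturity: 6 years.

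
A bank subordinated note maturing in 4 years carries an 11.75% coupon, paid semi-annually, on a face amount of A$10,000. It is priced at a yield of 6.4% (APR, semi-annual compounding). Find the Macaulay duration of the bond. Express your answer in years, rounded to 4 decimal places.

3.3682 years

Periodic yield y = 0.032. Discount each cash flow and weight by its period:
  t   CF        PV=CF/(1+0.032)^t    t·PV
  1       587.50       569.2829       569.2829
  2       587.50       551.6308     1,103.2615
  3       587.50       534.5259     1,603.5778
  4       587.50       517.9515     2,071.8059
  5       587.50       501.8910     2,509.4549
  6       587.50       486.3285     2,917.9708
  7       587.50       471.2485     3,298.7396
  8    10,587.50     8,229.1664    65,833.3313
  Σ                 11,862.0255    79,907.4247
Price P = Σ PV = 11,862.0255.
Macaulay duration = Σ(t·PV) / P = 79,907.4247 / 11,862.0255 = 6.73641 half-year periods.
In years: 6.73641 / 2 = 3.36820 years.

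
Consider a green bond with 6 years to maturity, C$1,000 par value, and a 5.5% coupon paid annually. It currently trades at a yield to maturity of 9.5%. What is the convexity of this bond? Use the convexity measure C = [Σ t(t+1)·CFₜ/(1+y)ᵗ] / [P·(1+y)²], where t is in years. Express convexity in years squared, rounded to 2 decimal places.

With y = 0.095:
  t   CF        PV=CF/(1+0.095)^t    t·PV        t(t+1)·PV
  1        55.00        50.2283        50.2283         100.4566
  2        55.00        45.8706        91.7412         275.2236
  3        55.00        41.8910       125.6729         502.6915
  4        55.00        38.2566       153.0263         765.1317
  5        55.00        34.9375       174.6876       1,048.1256
  6     1,055.00       612.0230     3,672.1380      25,704.9661
  Σ                    823.2070     4,267.4944      28,396.5952
P = 823.2070.
Convexity = Σ t(t+1)·PV / [P·(1+y)²] = 28,396.5952 / (823.2070 × 1.199025) = 28.76928.

28.77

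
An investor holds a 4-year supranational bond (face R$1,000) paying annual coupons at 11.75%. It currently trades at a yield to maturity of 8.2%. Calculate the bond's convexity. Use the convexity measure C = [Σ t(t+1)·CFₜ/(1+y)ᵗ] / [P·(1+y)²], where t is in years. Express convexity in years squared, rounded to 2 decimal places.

With y = 0.082:
  t   CF        PV=CF/(1+0.082)^t    t·PV        t(t+1)·PV
  1       117.50       108.5952       108.5952         217.1904
  2       117.50       100.3652       200.7305         602.1915
  3       117.50        92.7590       278.2770       1,113.1081
  4     1,117.50       815.3395     3,261.3580      16,306.7902
  Σ                  1,117.0590     3,848.9607      18,239.2801
P = 1,117.0590.
Convexity = Σ t(t+1)·PV / [P·(1+y)²] = 18,239.2801 / (1,117.0590 × 1.170724) = 13.94688.

13.95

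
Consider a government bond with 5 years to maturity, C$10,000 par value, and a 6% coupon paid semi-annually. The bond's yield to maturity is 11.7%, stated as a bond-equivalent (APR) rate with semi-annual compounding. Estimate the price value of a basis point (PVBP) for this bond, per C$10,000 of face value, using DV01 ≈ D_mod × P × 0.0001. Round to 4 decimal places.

Periodic yield y = 0.0585.
  t   CF        PV=CF/(1+0.0585)^t    t·PV
  1       300.00       283.4199       283.4199
  2       300.00       267.7562       535.5124
  3       300.00       252.9581       758.8744
  4       300.00       238.9779       955.9117
  5       300.00       225.7704     1,128.8518
  6       300.00       213.2927     1,279.7565
  7       300.00       201.5047     1,410.5330
  8       300.00       190.3682     1,522.9454
  9       300.00       179.8471     1,618.6241
  10   10,300.00     5,833.4919    58,334.9193
  Σ                  7,887.3873    67,829.3486
P = 7,887.3873; D_Mac = 8.59972 half-year periods = 4.29986 yrs; D_mod = 4.06222 yrs.
DV01 ≈ 4.06222 × 7,887.3873 × 0.0001 = 3.204032.

C$3.2040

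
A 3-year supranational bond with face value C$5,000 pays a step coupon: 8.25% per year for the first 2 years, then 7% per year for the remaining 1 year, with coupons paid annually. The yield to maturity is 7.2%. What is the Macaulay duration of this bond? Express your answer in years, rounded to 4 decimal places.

2.7781 years

Periodic yield y = 0.072. Discount each cash flow and weight by its year:
  t   CF        PV=CF/(1+0.072)^t    t·PV
  1       412.50       384.7948       384.7948
  2       412.50       358.9504       717.9007
  3     5,350.00     4,342.7960    13,028.3879
  Σ                  5,086.5411    14,131.0834
Price P = Σ PV = 5,086.5411.
Macaulay duration = Σ(t·PV) / P = 14,131.0834 / 5,086.5411 = 2.77813 years.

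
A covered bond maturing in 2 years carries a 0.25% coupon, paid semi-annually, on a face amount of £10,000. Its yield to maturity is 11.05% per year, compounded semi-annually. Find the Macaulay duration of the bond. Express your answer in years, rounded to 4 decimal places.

Periodic yield y = 0.05525. Discount each cash flow and weight by its period:
  t   CF        PV=CF/(1+0.05525)^t    t·PV
  1        12.50        11.8455        11.8455
  2        12.50        11.2253        22.4507
  3        12.50        10.6376        31.9128
  4    10,012.50     8,074.6013    32,298.4051
  Σ                  8,108.3097    32,364.6141
Price P = Σ PV = 8,108.3097.
Macaulay duration = Σ(t·PV) / P = 32,364.6141 / 8,108.3097 = 3.99154 half-year periods.
In years: 3.99154 / 2 = 1.99577 years.

1.9958 years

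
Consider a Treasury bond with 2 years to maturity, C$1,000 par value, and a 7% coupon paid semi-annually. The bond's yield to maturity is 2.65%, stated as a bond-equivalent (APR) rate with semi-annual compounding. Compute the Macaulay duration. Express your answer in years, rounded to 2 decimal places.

1.91 years

Periodic yield y = 0.01325. Discount each cash flow and weight by its period:
  t   CF        PV=CF/(1+0.01325)^t    t·PV
  1        35.00        34.5423        34.5423
  2        35.00        34.0906        68.1812
  3        35.00        33.6448       100.9345
  4     1,035.00       981.9150     3,927.6601
  Σ                  1,084.1928     4,131.3181
Price P = Σ PV = 1,084.1928.
Macaulay duration = Σ(t·PV) / P = 4,131.3181 / 1,084.1928 = 3.81050 half-year periods.
In years: 3.81050 / 2 = 1.90525 years.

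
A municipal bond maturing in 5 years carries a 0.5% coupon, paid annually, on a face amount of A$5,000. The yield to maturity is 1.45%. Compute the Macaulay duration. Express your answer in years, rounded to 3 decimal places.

Periodic yield y = 0.0145. Discount each cash flow and weight by its year:
  t   CF        PV=CF/(1+0.0145)^t    t·PV
  1        25.00        24.6427        24.6427
  2        25.00        24.2905        48.5809
  3        25.00        23.9433        71.8299
  4        25.00        23.6011        94.4043
  5     5,025.00     4,676.0141    23,380.0703
  Σ                  4,772.4916    23,619.5281
Price P = Σ PV = 4,772.4916.
Macaulay duration = Σ(t·PV) / P = 23,619.5281 / 4,772.4916 = 4.94910 years.

4.949 years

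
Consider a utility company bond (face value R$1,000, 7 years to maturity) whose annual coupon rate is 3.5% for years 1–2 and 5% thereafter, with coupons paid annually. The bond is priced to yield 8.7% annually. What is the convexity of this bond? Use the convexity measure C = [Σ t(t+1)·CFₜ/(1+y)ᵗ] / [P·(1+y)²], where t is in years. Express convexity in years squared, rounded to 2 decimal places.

39.31

With y = 0.087:
  t   CF        PV=CF/(1+0.087)^t    t·PV        t(t+1)·PV
  1        35.00        32.1987        32.1987          64.3974
  2        35.00        29.6216        59.2433         177.7298
  3        50.00        38.9297       116.7892         467.1567
  4        50.00        35.8139       143.2557         716.2783
  5        50.00        32.9475       164.7374         988.4246
  6        50.00        30.3105       181.8628       1,273.0399
  7     1,050.00       585.5750     4,099.0247      32,792.1972
  Σ                    785.3969     4,797.1118      36,479.2241
P = 785.3969.
Convexity = Σ t(t+1)·PV / [P·(1+y)²] = 36,479.2241 / (785.3969 × 1.181569) = 39.30948.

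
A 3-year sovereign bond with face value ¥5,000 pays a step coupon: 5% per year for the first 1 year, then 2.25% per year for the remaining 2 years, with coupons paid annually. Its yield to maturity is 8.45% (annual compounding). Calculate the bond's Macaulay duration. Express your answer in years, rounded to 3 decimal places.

2.872 years

Periodic yield y = 0.0845. Discount each cash flow and weight by its year:
  t   CF        PV=CF/(1+0.0845)^t    t·PV
  1       250.00       230.5210       230.5210
  2       112.50        95.6519       191.3037
  3     5,112.50     4,008.1563    12,024.4690
  Σ                  4,334.3292    12,446.2937
Price P = Σ PV = 4,334.3292.
Macaulay duration = Σ(t·PV) / P = 12,446.2937 / 4,334.3292 = 2.87156 years.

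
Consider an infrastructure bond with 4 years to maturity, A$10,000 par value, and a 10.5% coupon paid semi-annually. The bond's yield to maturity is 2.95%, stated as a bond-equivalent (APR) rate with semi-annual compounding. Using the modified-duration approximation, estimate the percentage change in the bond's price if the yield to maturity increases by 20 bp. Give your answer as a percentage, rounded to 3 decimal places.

-0.680%

Periodic yield y = 0.01475. Modified duration first:
  t   CF        PV=CF/(1+0.01475)^t    t·PV
  1       525.00       517.3688       517.3688
  2       525.00       509.8485     1,019.6971
  3       525.00       502.4376     1,507.3128
  4       525.00       495.1344     1,980.5374
  5       525.00       487.9373     2,439.6864
  6       525.00       480.8448     2,885.0689
  7       525.00       473.8555     3,316.9882
  8    10,525.00     9,361.5902    74,892.7213
  Σ                 12,829.0170    88,559.3810
P = 12,829.0170; D_Mac = 6.90305 half-year periods = 3.45153 yrs; D_mod = 3.45153/(1+0.01475) = 3.40136 yrs.
ΔP/P ≈ -D_mod · Δy = -3.40136 × (+0.002) = -0.006803 = -0.6803%.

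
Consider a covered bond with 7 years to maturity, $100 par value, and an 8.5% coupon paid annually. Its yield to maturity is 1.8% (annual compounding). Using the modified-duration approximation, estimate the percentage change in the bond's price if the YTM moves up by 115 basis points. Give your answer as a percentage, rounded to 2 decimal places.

Periodic yield y = 0.018. Modified duration first:
  t   CF        PV=CF/(1+0.018)^t    t·PV
  1         8.50         8.3497         8.3497
  2         8.50         8.2021        16.4041
  3         8.50         8.0570        24.1711
  4         8.50         7.9146        31.6583
  5         8.50         7.7746        38.8732
  6         8.50         7.6372        45.8230
  7       108.50        95.7625       670.3372
  Σ                    143.6977       835.6167
P = 143.6977; D_Mac = 5.81510 yrs; D_mod = 5.81510/(1+0.018) = 5.71228 yrs.
ΔP/P ≈ -D_mod · Δy = -5.71228 × (+0.0115) = -0.065691 = -6.5691%.

-6.57%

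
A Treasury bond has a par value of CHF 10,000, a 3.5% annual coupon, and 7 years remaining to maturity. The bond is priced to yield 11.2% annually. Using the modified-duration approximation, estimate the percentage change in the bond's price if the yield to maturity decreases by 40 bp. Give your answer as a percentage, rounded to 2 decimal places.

+2.20%

Periodic yield y = 0.112. Modified duration first:
  t   CF        PV=CF/(1+0.112)^t    t·PV
  1       350.00       314.7482       314.7482
  2       350.00       283.0469       566.0939
  3       350.00       254.5386       763.6159
  4       350.00       228.9016       915.6065
  5       350.00       205.8468     1,029.2340
  6       350.00       185.1140     1,110.6841
  7    10,350.00     4,922.7393    34,459.1753
  Σ                  6,394.9355    39,159.1579
P = 6,394.9355; D_Mac = 6.12346 yrs; D_mod = 6.12346/(1+0.112) = 5.50671 yrs.
ΔP/P ≈ -D_mod · Δy = -5.50671 × (-0.004) = +0.022027 = +2.2027%.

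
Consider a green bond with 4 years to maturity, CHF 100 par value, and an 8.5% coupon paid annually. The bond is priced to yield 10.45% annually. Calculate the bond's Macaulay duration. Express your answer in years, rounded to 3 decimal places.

3.538 years

Periodic yield y = 0.1045. Discount each cash flow and weight by its year:
  t   CF        PV=CF/(1+0.1045)^t    t·PV
  1         8.50         7.6958         7.6958
  2         8.50         6.9677        13.9353
  3         8.50         6.3084        18.9253
  4       108.50        72.9066       291.6264
  Σ                     93.8785       332.1828
Price P = Σ PV = 93.8785.
Macaulay duration = Σ(t·PV) / P = 332.1828 / 93.8785 = 3.53843 years.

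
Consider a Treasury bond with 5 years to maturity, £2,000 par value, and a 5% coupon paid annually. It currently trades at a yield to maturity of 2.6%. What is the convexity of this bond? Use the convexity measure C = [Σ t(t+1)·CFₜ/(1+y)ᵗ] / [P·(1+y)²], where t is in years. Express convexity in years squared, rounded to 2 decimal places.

With y = 0.026:
  t   CF        PV=CF/(1+0.026)^t    t·PV        t(t+1)·PV
  1       100.00        97.4659        97.4659         194.9318
  2       100.00        94.9960       189.9920         569.9759
  3       100.00        92.5887       277.7661       1,111.0642
  4       100.00        90.2424       360.9695       1,804.8477
  5     2,100.00     1,847.0663     9,235.3316      55,411.9898
  Σ                  2,222.3593    10,161.5251      59,092.8094
P = 2,222.3593.
Convexity = Σ t(t+1)·PV / [P·(1+y)²] = 59,092.8094 / (2,222.3593 × 1.052676) = 25.25955.

25.26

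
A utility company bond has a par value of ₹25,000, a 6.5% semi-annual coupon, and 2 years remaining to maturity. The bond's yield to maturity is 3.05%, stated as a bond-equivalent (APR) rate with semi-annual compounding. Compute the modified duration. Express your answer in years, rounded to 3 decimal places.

Periodic yield y = 0.01525. First find Macaulay duration:
  t   CF        PV=CF/(1+0.01525)^t    t·PV
  1       812.50       800.2955       800.2955
  2       812.50       788.2743     1,576.5486
  3       812.50       776.4337     2,329.3011
  4    25,812.50    24,296.1845    97,184.7379
  Σ                 26,661.1880   101,890.8831
P = 26,661.1880; Macaulay duration = 101,890.8831 / 26,661.1880 = 3.82169 half-year periods = 1.91085 years.
Modified duration = D_Mac / (1 + y) = 1.91085 / 1.01525 = 1.88214 years.

1.882 years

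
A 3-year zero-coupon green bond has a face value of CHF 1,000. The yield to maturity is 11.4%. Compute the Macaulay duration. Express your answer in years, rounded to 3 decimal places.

A zero-coupon bond has a single cash flow at maturity, so its Macaulay duration equals its maturity: 3 years.

3.000 years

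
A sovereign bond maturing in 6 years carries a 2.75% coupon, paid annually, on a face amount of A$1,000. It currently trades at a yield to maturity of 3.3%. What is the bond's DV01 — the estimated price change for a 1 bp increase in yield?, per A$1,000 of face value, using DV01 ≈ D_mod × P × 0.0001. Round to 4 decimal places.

A$0.5266

Periodic yield y = 0.033.
  t   CF        PV=CF/(1+0.033)^t    t·PV
  1        27.50        26.6215        26.6215
  2        27.50        25.7710        51.5421
  3        27.50        24.9478        74.8433
  4        27.50        24.1508        96.6032
  5        27.50        23.3793       116.8964
  6     1,027.50       845.6291     5,073.7744
  Σ                    970.4994     5,440.2808
P = 970.4994; D_Mac = 5.60565 yrs; D_mod = 5.42657 yrs.
DV01 ≈ 5.42657 × 970.4994 × 0.0001 = 0.526649.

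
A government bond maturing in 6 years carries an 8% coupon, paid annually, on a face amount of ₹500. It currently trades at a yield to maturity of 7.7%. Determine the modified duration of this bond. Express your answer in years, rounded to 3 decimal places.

4.643 years

Periodic yield y = 0.077. First find Macaulay duration:
  t   CF        PV=CF/(1+0.077)^t    t·PV
  1        40.00        37.1402        37.1402
  2        40.00        34.4849        68.9697
  3        40.00        32.0194        96.0581
  4        40.00        29.7302       118.9206
  5        40.00        27.6046       138.0230
  6       540.00       346.0187     2,076.1121
  Σ                    506.9979     2,535.2238
P = 506.9979; Macaulay duration = 2,535.2238 / 506.9979 = 5.00046 years.
Modified duration = D_Mac / (1 + y) = 5.00046 / 1.077 = 4.64295 years.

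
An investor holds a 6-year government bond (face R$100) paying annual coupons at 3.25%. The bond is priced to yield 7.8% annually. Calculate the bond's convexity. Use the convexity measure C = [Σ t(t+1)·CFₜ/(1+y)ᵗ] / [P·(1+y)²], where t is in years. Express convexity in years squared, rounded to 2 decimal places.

32.01

With y = 0.078:
  t   CF        PV=CF/(1+0.078)^t    t·PV        t(t+1)·PV
  1         3.25         3.0148         3.0148           6.0297
  2         3.25         2.7967         5.5934          16.7802
  3         3.25         2.5943         7.7830          31.1321
  4         3.25         2.4066         9.6265          48.1325
  5         3.25         2.2325        11.1625          66.9747
  6       103.25        65.7927       394.7560       2,763.2920
  Σ                     78.8377       431.9362       2,932.3412
P = 78.8377.
Convexity = Σ t(t+1)·PV / [P·(1+y)²] = 2,932.3412 / (78.8377 × 1.162084) = 32.00687.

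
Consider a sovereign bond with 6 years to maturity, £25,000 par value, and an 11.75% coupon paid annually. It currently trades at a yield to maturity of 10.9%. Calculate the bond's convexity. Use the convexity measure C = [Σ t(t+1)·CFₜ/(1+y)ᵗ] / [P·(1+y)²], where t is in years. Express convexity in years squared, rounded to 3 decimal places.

24.095

With y = 0.109:
  t   CF        PV=CF/(1+0.109)^t    t·PV        t(t+1)·PV
  1     2,937.50     2,648.7827     2,648.7827       5,297.5654
  2     2,937.50     2,388.4425     4,776.8849      14,330.6548
  3     2,937.50     2,153.6902     6,461.0707      25,844.2827
  4     2,937.50     1,942.0110     7,768.0441      38,840.2205
  5     2,937.50     1,751.1371     8,755.6854      52,534.1124
  6    27,937.50    15,017.5215    90,105.1292     630,735.9047
  Σ                 25,901.5850   120,515.5970     767,582.7405
P = 25,901.5850.
Convexity = Σ t(t+1)·PV / [P·(1+y)²] = 767,582.7405 / (25,901.5850 × 1.229881) = 24.09549.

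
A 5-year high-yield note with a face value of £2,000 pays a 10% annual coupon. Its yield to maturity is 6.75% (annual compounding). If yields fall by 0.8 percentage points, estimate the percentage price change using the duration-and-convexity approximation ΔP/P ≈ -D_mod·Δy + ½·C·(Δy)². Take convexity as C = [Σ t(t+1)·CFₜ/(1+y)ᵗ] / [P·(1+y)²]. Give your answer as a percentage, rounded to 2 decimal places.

+3.23%

With y = 0.0675:
  t   CF        PV=CF/(1+0.0675)^t    t·PV        t(t+1)·PV
  1       200.00       187.3536       187.3536         374.7073
  2       200.00       175.5069       351.0138       1,053.0415
  3       200.00       164.4093       493.2279       1,972.9114
  4       200.00       154.0134       616.0535       3,080.2677
  5     2,200.00     1,587.0232     7,935.1158      47,610.6946
  Σ                  2,268.3064     9,582.7646      54,091.6224
P = 2,268.3064; D_Mac = 4.22463 yrs; D_mod = 3.95750 yrs; C = 20.92630.
Duration effect: -3.95750 × (-0.008) = +0.031660
Convexity effect: 0.5 × 20.92630 × (-0.008)² = +0.0006696
ΔP/P ≈ +0.031660 + 0.0006696 = +0.032330 = +3.2330%.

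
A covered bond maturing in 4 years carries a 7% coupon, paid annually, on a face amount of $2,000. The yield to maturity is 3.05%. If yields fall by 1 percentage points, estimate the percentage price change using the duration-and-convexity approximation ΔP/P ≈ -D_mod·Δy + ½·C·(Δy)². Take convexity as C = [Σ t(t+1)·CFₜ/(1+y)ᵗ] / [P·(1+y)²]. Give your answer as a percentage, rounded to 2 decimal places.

With y = 0.0305:
  t   CF        PV=CF/(1+0.0305)^t    t·PV        t(t+1)·PV
  1       140.00       135.8564       135.8564         271.7128
  2       140.00       131.8354       263.6708         791.0124
  3       140.00       127.9334       383.8003       1,535.2012
  4     2,140.00     1,897.6748     7,590.6992      37,953.4959
  Σ                  2,293.3000     8,374.0266      40,551.4222
P = 2,293.3000; D_Mac = 3.65152 yrs; D_mod = 3.54344 yrs; C = 16.65134.
Duration effect: -3.54344 × (-0.01) = +0.035434
Convexity effect: 0.5 × 16.65134 × (-0.01)² = +0.0008326
ΔP/P ≈ +0.035434 + 0.0008326 = +0.036267 = +3.6267%.

+3.63%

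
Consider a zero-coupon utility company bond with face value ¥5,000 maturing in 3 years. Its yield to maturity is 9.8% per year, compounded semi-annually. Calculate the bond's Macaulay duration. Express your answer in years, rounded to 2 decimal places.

A zero-coupon bond has a single cash flow at maturity, so its Macaulay duration equals its maturity: 3 years.
(Equivalently: 6 semi-annual periods ÷ 2 = 3 years.)

3.00 years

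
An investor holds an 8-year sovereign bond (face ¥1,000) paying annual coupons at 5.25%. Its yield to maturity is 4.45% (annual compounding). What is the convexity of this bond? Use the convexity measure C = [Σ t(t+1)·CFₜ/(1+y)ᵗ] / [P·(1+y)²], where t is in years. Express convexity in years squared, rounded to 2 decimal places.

With y = 0.0445:
  t   CF        PV=CF/(1+0.0445)^t    t·PV        t(t+1)·PV
  1        52.50        50.2633        50.2633         100.5266
  2        52.50        48.1219        96.2437         288.7312
  3        52.50        46.0717       138.2150         552.8601
  4        52.50        44.1088       176.4353         882.1766
  5        52.50        42.2296       211.1481       1,266.8883
  6        52.50        40.4305       242.5827       1,698.0791
  7        52.50        38.7080       270.9557       2,167.6453
  8     1,052.50       742.9414     5,943.5311      53,491.7796
  Σ                  1,052.8750     7,129.3749      60,448.6867
P = 1,052.8750.
Convexity = Σ t(t+1)·PV / [P·(1+y)²] = 60,448.6867 / (1,052.8750 × 1.090980) = 52.62513.

52.63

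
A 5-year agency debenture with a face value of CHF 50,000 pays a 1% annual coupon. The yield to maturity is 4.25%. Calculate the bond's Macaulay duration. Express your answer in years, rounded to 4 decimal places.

Periodic yield y = 0.0425. Discount each cash flow and weight by its year:
  t   CF        PV=CF/(1+0.0425)^t    t·PV
  1       500.00       479.6163       479.6163
  2       500.00       460.0636       920.1272
  3       500.00       441.3080     1,323.9240
  4       500.00       423.3170     1,693.2682
  5    50,500.00    41,012.0105   205,060.0525
  Σ                 42,816.3155   209,476.9882
Price P = Σ PV = 42,816.3155.
Macaulay duration = Σ(t·PV) / P = 209,476.9882 / 42,816.3155 = 4.89246 years.

4.8925 years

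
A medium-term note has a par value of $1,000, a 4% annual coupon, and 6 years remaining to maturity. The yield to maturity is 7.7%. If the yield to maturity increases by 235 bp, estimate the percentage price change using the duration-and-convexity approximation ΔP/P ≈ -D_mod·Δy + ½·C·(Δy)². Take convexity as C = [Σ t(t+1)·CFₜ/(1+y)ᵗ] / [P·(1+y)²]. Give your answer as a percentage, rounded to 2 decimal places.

-10.89%

With y = 0.077:
  t   CF        PV=CF/(1+0.077)^t    t·PV        t(t+1)·PV
  1        40.00        37.1402        37.1402          74.2804
  2        40.00        34.4849        68.9697         206.9092
  3        40.00        32.0194        96.0581         384.2325
  4        40.00        29.7302       118.9206         594.6031
  5        40.00        27.6046       138.0230         828.1380
  6     1,040.00       666.4063     3,998.4380      27,989.0662
  Σ                    827.3855     4,457.5497      30,077.2295
P = 827.3855; D_Mac = 5.38751 yrs; D_mod = 5.00233 yrs; C = 31.33996.
Duration effect: -5.00233 × (+0.0235) = -0.117555
Convexity effect: 0.5 × 31.33996 × (0.0235)² = +0.0086537
ΔP/P ≈ -0.117555 + 0.0086537 = -0.108901 = -10.8901%.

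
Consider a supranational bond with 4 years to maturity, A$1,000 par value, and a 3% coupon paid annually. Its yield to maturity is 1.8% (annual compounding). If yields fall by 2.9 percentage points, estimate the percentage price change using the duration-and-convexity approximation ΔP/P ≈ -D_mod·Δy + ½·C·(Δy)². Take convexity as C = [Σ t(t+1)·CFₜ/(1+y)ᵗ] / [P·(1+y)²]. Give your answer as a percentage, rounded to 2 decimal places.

+11.69%

With y = 0.018:
  t   CF        PV=CF/(1+0.018)^t    t·PV        t(t+1)·PV
  1        30.00        29.4695        29.4695          58.9391
  2        30.00        28.9485        57.8970         173.6909
  3        30.00        28.4366        85.3098         341.2394
  4     1,030.00       959.0607     3,836.2430      19,181.2148
  Σ                  1,045.9154     4,008.9193      19,755.0841
P = 1,045.9154; D_Mac = 3.83293 yrs; D_mod = 3.76516 yrs; C = 18.22581.
Duration effect: -3.76516 × (-0.029) = +0.109190
Convexity effect: 0.5 × 18.22581 × (-0.029)² = +0.0076640
ΔP/P ≈ +0.109190 + 0.0076640 = +0.116853 = +11.6853%.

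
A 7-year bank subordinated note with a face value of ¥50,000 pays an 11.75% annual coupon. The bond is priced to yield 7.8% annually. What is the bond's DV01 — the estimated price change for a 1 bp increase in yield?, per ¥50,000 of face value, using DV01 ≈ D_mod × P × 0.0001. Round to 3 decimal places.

Periodic yield y = 0.078.
  t   CF        PV=CF/(1+0.078)^t    t·PV
  1     5,875.00     5,449.9072     5,449.9072
  2     5,875.00     5,055.5726    10,111.1451
  3     5,875.00     4,689.7705    14,069.3114
  4     5,875.00     4,350.4364    17,401.7457
  5     5,875.00     4,035.6553    20,178.2766
  6     5,875.00     3,743.6506    22,461.9035
  7    55,875.00    33,028.2992   231,198.0944
  Σ                 60,353.2918   320,870.3840
P = 60,353.2918; D_Mac = 5.31653 yrs; D_mod = 4.93185 yrs.
DV01 ≈ 4.93185 × 60,353.2918 × 0.0001 = 29.765342.

¥29.765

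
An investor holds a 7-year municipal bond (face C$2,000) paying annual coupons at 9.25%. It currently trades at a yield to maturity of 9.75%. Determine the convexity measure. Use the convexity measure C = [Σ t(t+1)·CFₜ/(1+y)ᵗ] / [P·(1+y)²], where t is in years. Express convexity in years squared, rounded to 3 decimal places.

32.860

With y = 0.0975:
  t   CF        PV=CF/(1+0.0975)^t    t·PV        t(t+1)·PV
  1       185.00       168.5649       168.5649         337.1298
  2       185.00       153.5899       307.1798         921.5394
  3       185.00       139.9452       419.8357       1,679.3429
  4       185.00       127.5128       510.0510       2,550.2550
  5       185.00       116.1847       580.9237       3,485.5421
  6       185.00       105.8631       635.1785       4,446.2497
  7     2,185.00     1,139.2518     7,974.7629      63,798.1031
  Σ                  1,950.9125    10,596.4966      77,218.1621
P = 1,950.9125.
Convexity = Σ t(t+1)·PV / [P·(1+y)²] = 77,218.1621 / (1,950.9125 × 1.204506) = 32.86038.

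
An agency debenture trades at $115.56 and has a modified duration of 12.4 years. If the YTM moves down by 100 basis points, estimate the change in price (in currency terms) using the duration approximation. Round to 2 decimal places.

Duration approximation: ΔP/P ≈ -D_mod · Δy = -12.4 × (-0.01) = +0.124000.
ΔP ≈ 115.56 × (+0.124000) = +14.32944.

+$14.33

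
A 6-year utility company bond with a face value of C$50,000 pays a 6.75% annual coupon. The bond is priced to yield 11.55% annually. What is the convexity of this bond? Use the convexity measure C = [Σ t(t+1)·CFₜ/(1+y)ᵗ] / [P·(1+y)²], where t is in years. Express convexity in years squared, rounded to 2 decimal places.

26.46

With y = 0.1155:
  t   CF        PV=CF/(1+0.1155)^t    t·PV        t(t+1)·PV
  1     3,375.00     3,025.5491     3,025.5491       6,051.0982
  2     3,375.00     2,712.2807     5,424.5613      16,273.6840
  3     3,375.00     2,431.4484     7,294.3451      29,177.3805
  4     3,375.00     2,179.6937     8,718.7750      43,593.8750
  5     3,375.00     1,954.0061     9,770.0303      58,620.1815
  6    53,375.00    27,702.5942   166,215.5652   1,163,508.9564
  Σ                 40,005.5721   200,448.8260   1,317,225.1755
P = 40,005.5721.
Convexity = Σ t(t+1)·PV / [P·(1+y)²] = 1,317,225.1755 / (40,005.5721 × 1.244340) = 26.46064.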